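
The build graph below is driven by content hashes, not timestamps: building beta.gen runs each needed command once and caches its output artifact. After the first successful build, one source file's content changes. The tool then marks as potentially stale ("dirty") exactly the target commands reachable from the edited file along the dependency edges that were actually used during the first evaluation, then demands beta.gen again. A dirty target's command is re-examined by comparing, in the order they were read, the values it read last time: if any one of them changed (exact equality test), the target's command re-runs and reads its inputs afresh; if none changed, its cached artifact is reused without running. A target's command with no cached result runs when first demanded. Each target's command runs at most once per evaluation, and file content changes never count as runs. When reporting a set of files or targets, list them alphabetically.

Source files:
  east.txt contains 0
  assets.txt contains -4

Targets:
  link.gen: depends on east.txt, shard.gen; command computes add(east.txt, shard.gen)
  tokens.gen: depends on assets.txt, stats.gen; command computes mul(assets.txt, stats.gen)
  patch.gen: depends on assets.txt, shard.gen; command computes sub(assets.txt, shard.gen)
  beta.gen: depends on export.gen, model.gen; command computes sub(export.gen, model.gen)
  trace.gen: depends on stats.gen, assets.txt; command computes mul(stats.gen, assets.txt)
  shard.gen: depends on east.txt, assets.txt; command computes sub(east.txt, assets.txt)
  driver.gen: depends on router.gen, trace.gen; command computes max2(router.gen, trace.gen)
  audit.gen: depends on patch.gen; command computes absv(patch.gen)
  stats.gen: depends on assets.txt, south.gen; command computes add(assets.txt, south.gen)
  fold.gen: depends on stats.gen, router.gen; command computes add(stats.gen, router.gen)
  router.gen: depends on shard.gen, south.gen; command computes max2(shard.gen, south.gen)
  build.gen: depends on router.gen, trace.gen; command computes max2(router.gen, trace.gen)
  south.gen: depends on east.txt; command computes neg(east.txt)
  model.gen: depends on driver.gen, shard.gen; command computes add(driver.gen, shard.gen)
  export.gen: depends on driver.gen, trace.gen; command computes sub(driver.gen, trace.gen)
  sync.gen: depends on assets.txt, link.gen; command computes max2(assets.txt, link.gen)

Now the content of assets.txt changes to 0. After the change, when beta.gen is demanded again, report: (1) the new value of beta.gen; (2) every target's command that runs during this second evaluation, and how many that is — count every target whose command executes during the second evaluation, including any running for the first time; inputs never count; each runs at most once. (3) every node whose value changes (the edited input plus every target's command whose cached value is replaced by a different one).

Initial pass — values computed on the first demand:
  shard.gen = sub(0, -4) = 4
  south.gen = neg(0) = 0
  router.gen = max2(4, 0) = 4
  stats.gen = add(-4, 0) = -4
  trace.gen = mul(-4, -4) = 16
  driver.gen = max2(4, 16) = 16
  export.gen = sub(16, 16) = 0
  model.gen = add(16, 4) = 20
  beta.gen = sub(0, 20) = -20

Second demand — change propagation:
  shard.gen: re-runs because assets.txt -4->0; new result 0.
  router.gen: re-runs because shard.gen 4->0; new result 0.
  stats.gen: re-runs because assets.txt -4->0; new result 0.
  trace.gen: re-runs because stats.gen -4->0; assets.txt -4->0; new result 0.
  driver.gen: re-runs because router.gen 4->0; trace.gen 16->0; new result 0.
  export.gen: re-runs because driver.gen 16->0; trace.gen 16->0; new result 0 (unchanged).
  model.gen: re-runs because driver.gen 16->0; shard.gen 4->0; new result 0.
  beta.gen: re-runs because model.gen 20->0; new result 0.

beta.gen now evaluates to 0.
Run set: beta.gen, driver.gen, export.gen, model.gen, router.gen, shard.gen, stats.gen, trace.gen (8 run).
Changed values: assets.txt, beta.gen, driver.gen, model.gen, router.gen, shard.gen, stats.gen, trace.gen.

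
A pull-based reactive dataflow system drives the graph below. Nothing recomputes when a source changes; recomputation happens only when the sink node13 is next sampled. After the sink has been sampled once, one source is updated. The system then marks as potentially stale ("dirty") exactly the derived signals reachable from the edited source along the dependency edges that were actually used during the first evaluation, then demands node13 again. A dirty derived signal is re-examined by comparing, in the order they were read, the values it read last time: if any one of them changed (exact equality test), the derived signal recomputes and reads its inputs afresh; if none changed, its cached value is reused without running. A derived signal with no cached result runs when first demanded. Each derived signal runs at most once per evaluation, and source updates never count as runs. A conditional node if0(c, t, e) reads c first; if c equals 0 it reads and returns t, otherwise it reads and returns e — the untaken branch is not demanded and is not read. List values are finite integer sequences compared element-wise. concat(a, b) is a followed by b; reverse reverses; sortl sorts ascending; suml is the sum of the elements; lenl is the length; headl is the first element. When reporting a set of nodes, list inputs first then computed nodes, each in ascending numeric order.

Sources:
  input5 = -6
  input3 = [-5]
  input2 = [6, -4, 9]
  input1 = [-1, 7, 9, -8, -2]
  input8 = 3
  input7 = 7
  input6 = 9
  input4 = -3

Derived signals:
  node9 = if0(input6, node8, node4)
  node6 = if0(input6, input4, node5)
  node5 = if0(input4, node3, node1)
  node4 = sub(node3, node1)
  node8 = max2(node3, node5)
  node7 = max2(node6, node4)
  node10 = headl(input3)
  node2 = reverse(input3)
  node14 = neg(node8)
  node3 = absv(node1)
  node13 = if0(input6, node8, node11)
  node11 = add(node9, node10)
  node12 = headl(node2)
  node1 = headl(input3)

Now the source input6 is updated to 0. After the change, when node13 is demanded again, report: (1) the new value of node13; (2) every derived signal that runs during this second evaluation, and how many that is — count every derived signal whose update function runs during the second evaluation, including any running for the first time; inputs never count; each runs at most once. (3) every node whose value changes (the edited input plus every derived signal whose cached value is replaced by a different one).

New value of node13: 5.
Derived signals that run: node5, node8, node13 — 3 in total.
Values that change: input6.
Key observation: a condition flipped, so demand moved to the other branch — node9, node11 are never re-examined.

First evaluation (everything demanded from the output):
  node1 = headl([-5]) = -5
  node3 = absv(-5) = 5
  node4 = sub(5, -5) = 10
  node9 = if0(input6=9 -> else branch node4) = 10
  node10 = headl([-5]) = -5
  node11 = add(10, -5) = 5
  node13 = if0(input6=9 -> else branch node11) = 5

Propagation after the edit:
  node5: demanded for the first time — runs, produces -5.
  node8: demanded for the first time — runs, produces 5.
  node9: marked dirty but never re-examined — demand shifted away from it.
  node11: marked dirty but never re-examined — demand shifted away from it.
  node13: runs — input6 9->0; result 5 (same value as before).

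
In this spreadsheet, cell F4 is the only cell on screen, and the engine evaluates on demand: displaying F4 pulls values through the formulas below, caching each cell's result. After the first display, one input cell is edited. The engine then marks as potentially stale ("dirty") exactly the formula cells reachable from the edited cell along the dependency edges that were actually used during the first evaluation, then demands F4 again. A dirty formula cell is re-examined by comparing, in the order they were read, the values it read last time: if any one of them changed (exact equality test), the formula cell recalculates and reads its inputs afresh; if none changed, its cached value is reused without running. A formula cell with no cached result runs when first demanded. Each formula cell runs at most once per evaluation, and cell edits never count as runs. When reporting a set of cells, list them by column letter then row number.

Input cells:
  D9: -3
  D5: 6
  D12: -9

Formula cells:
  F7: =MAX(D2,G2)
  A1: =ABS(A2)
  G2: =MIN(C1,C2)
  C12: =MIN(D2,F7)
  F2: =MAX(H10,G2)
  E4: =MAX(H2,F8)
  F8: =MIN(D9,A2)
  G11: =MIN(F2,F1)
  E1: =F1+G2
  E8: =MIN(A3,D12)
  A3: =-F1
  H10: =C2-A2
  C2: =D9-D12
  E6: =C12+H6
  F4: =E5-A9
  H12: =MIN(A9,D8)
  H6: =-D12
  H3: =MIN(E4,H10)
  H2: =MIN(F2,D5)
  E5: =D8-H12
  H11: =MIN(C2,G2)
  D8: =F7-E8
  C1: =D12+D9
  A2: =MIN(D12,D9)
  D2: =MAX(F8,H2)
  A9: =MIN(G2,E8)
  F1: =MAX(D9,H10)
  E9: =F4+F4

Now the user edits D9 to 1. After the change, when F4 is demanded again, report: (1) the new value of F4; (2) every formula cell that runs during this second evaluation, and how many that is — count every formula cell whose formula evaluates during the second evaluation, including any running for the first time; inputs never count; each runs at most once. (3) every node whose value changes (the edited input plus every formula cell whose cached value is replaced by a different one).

F4 now evaluates to 63.
Run set: A2, A3, A9, C1, C2, D8, E5, E8, F1, F2, F4, F7, F8, G2, H2, H10, H12 (17 run).
Changed values: A3, A9, C1, C2, D8, D9, E5, E8, F1, F2, F4, G2, H10, H12.
The important point: at D2 every value read last time is unchanged, so the dirty flag clears without a run.

Initial pass — values computed on the first demand:
  A2 = MIN(-9, -3) = -9
  C1 = -9 + -3 = -12
  C2 = -3 - -9 = 6
  F8 = MIN(-3, -9) = -9
  G2 = MIN(-12, 6) = -12
  H10 = 6 - -9 = 15
  F1 = MAX(-3, 15) = 15
  A3 = -(15) = -15
  E8 = MIN(-15, -9) = -15
  A9 = MIN(-12, -15) = -15
  F2 = MAX(15, -12) = 15
  H2 = MIN(15, 6) = 6
  D2 = MAX(-9, 6) = 6
  F7 = MAX(6, -12) = 6
  D8 = 6 - -15 = 21
  H12 = MIN(-15, 21) = -15
  E5 = 21 - -15 = 36
  F4 = 36 - -15 = 51

Second demand — change propagation:
  A2: re-runs because D9 -3->1; new result -9 (unchanged).
  C1: re-runs because D9 -3->1; new result -8.
  C2: re-runs because D9 -3->1; new result 10.
  F8: re-runs because D9 -3->1; new result -9 (unchanged).
  G2: re-runs because C1 -12->-8; C2 6->10; new result -8.
  H10: re-runs because C2 6->10; new result 19.
  F1: re-runs because D9 -3->1; H10 15->19; new result 19.
  A3: re-runs because F1 15->19; new result -19.
  E8: re-runs because A3 -15->-19; new result -19.
  A9: re-runs because G2 -12->-8; E8 -15->-19; new result -19.
  F2: re-runs because H10 15->19; G2 -12->-8; new result 19.
  H2: re-runs because F2 15->19; new result 6 (unchanged).
  D2: re-examined; everything it read last time is the same (F8 unchanged, H2 unchanged) — cache 6 kept, no run.
  F7: re-runs because G2 -12->-8; new result 6 (unchanged).
  D8: re-runs because E8 -15->-19; new result 25.
  H12: re-runs because A9 -15->-19; D8 21->25; new result -19.
  E5: re-runs because D8 21->25; H12 -15->-19; new result 44.
  F4: re-runs because E5 36->44; A9 -15->-19; new result 63.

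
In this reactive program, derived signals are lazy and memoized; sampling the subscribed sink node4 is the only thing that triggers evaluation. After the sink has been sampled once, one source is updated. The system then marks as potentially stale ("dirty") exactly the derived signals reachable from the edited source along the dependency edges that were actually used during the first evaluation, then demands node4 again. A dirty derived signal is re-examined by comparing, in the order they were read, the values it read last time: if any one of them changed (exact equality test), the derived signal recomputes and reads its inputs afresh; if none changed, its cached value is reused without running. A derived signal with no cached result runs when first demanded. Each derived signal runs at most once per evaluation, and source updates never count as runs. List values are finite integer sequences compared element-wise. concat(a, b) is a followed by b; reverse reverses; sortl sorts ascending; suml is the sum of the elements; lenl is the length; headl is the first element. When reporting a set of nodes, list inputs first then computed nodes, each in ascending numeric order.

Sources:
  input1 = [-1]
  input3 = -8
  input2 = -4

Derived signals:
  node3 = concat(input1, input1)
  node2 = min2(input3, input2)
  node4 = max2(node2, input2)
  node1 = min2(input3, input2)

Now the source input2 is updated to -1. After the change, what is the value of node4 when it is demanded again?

Demanding node4 again yields -1.

First demand of the output computes:
  node2 = min2(-8, -4) = -8
  node4 = max2(-8, -4) = -4

After the edit, cleaning proceeds:
  node2: a read changed (input2 -4->-1) — executes, giving -8 — identical to its old value.
  node4: a read changed (input2 -4->-1) — executes, giving -1.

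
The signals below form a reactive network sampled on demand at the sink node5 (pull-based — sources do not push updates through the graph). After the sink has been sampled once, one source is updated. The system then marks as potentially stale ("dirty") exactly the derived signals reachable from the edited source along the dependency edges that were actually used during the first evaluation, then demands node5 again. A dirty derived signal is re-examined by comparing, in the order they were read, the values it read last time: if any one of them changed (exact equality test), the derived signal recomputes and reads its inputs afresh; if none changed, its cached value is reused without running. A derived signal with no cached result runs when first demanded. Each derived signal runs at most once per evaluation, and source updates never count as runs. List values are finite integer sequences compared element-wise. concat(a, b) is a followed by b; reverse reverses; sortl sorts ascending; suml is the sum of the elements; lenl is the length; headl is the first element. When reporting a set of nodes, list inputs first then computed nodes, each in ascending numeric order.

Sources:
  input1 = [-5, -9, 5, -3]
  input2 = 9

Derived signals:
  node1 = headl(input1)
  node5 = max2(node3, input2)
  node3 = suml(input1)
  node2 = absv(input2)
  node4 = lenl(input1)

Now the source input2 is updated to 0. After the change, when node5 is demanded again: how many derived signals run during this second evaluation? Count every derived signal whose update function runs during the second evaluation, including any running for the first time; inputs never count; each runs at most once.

Run set: node5 (1 run).

Initial pass — values computed on the first demand:
  node3 = suml([-5, -9, 5, -3]) = -12
  node5 = max2(-12, 9) = 9

Second demand — change propagation:
  node5: re-runs because input2 9->0; new result 0.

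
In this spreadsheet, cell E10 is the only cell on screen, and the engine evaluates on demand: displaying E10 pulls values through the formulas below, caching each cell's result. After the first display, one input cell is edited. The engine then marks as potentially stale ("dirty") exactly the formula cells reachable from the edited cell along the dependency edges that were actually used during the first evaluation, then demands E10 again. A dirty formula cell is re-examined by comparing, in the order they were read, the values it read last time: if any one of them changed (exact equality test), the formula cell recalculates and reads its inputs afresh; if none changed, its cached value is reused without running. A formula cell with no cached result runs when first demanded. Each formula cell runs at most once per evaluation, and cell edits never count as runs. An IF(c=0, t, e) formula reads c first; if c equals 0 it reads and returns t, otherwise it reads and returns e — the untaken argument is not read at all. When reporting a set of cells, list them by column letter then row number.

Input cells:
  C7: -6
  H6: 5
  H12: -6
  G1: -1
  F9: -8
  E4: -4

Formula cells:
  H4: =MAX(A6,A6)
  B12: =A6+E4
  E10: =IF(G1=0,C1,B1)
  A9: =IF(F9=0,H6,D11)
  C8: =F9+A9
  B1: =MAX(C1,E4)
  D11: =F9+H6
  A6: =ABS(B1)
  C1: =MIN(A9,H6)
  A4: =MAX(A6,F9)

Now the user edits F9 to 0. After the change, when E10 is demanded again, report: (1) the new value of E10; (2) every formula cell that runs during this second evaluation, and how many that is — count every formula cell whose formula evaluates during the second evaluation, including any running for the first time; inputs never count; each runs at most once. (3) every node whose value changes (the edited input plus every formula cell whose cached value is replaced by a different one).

E10 now evaluates to 5.
Run set: A9, B1, C1, E10 (4 run).
Changed values: A9, B1, C1, E10, F9.
The important point: the flipped condition redirects demand; D11 is left stale, never re-checked.

Initial pass — values computed on the first demand:
  D11 = -8 + 5 = -3
  A9 = IF(F9=0: F9=-8 -> else branch D11) = -3
  C1 = MIN(-3, 5) = -3
  B1 = MAX(-3, -4) = -3
  E10 = IF(G1=0: G1=-1 -> else branch B1) = -3

Second demand — change propagation:
  D11: dirty yet unreached — the second evaluation never asks for it.
  A9: re-runs because F9 -8->0; new result 5.
  C1: re-runs because A9 -3->5; new result 5.
  B1: re-runs because C1 -3->5; new result 5.
  E10: re-runs because B1 -3->5; new result 5.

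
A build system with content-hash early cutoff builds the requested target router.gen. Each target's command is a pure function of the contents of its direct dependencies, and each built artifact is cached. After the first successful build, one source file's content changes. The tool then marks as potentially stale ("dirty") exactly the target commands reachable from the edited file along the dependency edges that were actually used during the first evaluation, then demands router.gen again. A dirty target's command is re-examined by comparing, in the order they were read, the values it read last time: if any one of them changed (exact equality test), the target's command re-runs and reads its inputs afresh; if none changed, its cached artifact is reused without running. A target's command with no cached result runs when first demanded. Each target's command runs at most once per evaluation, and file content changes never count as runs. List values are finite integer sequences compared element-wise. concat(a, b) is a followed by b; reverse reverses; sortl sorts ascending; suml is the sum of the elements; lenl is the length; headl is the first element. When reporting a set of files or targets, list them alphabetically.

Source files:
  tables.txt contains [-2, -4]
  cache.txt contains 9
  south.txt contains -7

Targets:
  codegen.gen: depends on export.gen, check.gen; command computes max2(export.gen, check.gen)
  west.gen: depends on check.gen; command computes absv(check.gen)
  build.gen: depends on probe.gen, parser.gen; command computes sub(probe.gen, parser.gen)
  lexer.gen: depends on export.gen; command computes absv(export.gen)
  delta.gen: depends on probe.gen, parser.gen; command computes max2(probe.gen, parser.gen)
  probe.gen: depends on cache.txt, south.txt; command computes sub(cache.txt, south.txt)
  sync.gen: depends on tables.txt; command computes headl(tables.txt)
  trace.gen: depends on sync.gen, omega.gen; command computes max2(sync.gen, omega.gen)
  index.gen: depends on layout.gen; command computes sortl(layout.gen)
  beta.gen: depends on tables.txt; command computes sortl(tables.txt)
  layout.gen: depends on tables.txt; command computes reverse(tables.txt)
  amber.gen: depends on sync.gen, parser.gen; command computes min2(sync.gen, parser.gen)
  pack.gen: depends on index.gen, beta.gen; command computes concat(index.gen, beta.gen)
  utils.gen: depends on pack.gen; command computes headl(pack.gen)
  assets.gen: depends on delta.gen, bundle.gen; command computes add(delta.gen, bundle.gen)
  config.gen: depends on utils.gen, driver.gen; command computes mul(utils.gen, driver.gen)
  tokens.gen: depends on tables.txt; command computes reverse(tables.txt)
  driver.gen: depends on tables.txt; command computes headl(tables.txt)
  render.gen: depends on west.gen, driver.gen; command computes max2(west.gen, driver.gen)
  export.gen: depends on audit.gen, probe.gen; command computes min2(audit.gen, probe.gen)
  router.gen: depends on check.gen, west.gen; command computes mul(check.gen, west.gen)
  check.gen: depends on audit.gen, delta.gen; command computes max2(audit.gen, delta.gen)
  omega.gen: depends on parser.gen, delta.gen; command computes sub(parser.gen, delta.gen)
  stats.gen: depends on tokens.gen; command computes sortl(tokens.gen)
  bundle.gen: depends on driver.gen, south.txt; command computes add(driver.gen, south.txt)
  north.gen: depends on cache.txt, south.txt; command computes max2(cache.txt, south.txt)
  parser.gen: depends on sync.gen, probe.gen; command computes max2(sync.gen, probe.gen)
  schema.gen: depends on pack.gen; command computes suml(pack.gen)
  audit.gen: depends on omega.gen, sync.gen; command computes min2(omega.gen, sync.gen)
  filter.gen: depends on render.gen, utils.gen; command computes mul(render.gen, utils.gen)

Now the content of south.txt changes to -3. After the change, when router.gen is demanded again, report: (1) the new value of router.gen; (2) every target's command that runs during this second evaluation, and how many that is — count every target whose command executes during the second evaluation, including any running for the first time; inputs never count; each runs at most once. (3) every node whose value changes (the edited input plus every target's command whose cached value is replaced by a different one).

First evaluation (everything demanded from the output):
  probe.gen = sub(9, -7) = 16
  sync.gen = headl([-2, -4]) = -2
  parser.gen = max2(-2, 16) = 16
  delta.gen = max2(16, 16) = 16
  omega.gen = sub(16, 16) = 0
  audit.gen = min2(0, -2) = -2
  check.gen = max2(-2, 16) = 16
  west.gen = absv(16) = 16
  router.gen = mul(16, 16) = 256

Propagation after the edit:
  probe.gen: runs — south.txt -7->-3; result 12.
  parser.gen: runs — probe.gen 16->12; result 12.
  delta.gen: runs — probe.gen 16->12; parser.gen 16->12; result 12.
  omega.gen: runs — parser.gen 16->12; delta.gen 16->12; result 0 (same value as before).
  audit.gen: checked — values it read are unchanged (omega.gen unchanged, sync.gen unchanged); reused cached -2 without running.
  check.gen: runs — delta.gen 16->12; result 12.
  west.gen: runs — check.gen 16->12; result 12.
  router.gen: runs — check.gen 16->12; west.gen 16->12; result 144.

Key observation: the cutoff stops propagation at audit.gen — its inputs' values are unchanged, so it reuses its cache.

New value of router.gen: 144.
Target commands that run: check.gen, delta.gen, omega.gen, parser.gen, probe.gen, router.gen, west.gen — 7 in total.
Values that change: check.gen, delta.gen, parser.gen, probe.gen, router.gen, south.txt, west.gen.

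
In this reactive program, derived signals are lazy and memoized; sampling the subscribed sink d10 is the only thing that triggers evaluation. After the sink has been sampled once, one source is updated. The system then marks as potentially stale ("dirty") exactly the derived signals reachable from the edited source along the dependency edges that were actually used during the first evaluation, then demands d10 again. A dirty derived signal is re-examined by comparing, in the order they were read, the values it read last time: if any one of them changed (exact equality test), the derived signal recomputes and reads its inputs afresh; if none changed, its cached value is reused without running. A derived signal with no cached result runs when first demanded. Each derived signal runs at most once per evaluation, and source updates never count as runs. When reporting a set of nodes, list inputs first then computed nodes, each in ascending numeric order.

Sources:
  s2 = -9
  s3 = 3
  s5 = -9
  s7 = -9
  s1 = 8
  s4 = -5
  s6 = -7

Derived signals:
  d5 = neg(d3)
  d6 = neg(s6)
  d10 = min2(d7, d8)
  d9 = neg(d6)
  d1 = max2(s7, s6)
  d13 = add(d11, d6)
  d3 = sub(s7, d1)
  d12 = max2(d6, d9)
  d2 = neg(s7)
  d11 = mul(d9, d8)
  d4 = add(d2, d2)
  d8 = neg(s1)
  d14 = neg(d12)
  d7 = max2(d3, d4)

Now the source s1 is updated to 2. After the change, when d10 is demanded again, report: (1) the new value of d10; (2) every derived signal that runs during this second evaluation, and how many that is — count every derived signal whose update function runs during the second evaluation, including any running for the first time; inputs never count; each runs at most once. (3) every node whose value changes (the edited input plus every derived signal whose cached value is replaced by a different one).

Demanding d10 again yields -2.
2 derived signals run: d8, d10.
The nodes whose values change: s1, d8, d10.

First demand of the output computes:
  d1 = max2(-9, -7) = -7
  d2 = neg(-9) = 9
  d3 = sub(-9, -7) = -2
  d4 = add(9, 9) = 18
  d7 = max2(-2, 18) = 18
  d8 = neg(8) = -8
  d10 = min2(18, -8) = -8

After the edit, cleaning proceeds:
  d8: a read changed (s1 8->2) — executes, giving -2.
  d10: a read changed (d8 -8->-2) — executes, giving -2.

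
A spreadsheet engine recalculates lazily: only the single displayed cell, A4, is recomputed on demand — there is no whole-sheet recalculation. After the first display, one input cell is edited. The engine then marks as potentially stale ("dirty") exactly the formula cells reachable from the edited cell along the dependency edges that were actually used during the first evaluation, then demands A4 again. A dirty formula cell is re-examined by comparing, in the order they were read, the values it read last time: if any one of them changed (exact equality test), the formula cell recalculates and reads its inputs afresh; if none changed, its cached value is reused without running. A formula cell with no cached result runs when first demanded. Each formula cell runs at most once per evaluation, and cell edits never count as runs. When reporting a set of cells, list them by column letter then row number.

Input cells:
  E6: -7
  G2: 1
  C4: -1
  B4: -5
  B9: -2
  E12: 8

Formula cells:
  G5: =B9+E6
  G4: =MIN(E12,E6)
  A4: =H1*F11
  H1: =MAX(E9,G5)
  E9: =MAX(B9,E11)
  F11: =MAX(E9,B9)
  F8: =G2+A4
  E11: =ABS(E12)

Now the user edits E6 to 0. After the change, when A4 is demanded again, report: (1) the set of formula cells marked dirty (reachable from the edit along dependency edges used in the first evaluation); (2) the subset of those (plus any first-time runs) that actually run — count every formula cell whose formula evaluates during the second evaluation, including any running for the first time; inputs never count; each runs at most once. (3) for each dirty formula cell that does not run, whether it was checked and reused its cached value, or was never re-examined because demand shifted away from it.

Marked dirty: A4, G5, H1.
Formula cells that run: G5, H1 — 2 in total.
Checked but reused from cache: A4.
Key observation: the change is absorbed at H1 — it re-runs but produces the same value, and the output's value is unchanged.

First evaluation (everything demanded from the output):
  E11 = ABS(8) = 8
  E9 = MAX(-2, 8) = 8
  F11 = MAX(8, -2) = 8
  G5 = -2 + -7 = -9
  H1 = MAX(8, -9) = 8
  A4 = 8 * 8 = 64

Propagation after the edit:
  G5: runs — E6 -7->0; result -2.
  H1: runs — G5 -9->-2; result 8 (same value as before).
  A4: checked — values it read are unchanged (H1 unchanged, F11 unchanged); reused cached 64 without running.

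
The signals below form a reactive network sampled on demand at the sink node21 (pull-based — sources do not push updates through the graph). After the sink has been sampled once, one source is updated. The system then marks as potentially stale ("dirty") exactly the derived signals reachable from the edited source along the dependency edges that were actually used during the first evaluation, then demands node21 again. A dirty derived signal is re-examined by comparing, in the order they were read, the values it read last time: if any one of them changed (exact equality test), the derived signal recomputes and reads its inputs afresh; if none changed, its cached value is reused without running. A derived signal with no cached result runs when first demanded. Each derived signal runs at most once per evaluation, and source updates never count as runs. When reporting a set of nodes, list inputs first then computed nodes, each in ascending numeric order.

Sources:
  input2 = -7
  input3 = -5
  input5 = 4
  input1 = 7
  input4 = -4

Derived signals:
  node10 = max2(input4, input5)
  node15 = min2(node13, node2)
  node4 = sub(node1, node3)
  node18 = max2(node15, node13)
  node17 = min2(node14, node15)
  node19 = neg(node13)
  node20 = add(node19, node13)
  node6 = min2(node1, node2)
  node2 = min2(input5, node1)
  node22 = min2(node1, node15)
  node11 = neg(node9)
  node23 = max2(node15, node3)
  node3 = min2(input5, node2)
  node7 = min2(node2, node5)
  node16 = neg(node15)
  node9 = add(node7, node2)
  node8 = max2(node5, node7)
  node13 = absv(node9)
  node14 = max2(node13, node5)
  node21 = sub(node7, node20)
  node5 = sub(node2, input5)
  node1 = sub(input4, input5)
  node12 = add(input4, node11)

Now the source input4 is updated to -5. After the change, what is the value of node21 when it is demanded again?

Initial pass — values computed on the first demand:
  node1 = sub(-4, 4) = -8
  node2 = min2(4, -8) = -8
  node5 = sub(-8, 4) = -12
  node7 = min2(-8, -12) = -12
  node9 = add(-12, -8) = -20
  node13 = absv(-20) = 20
  node19 = neg(20) = -20
  node20 = add(-20, 20) = 0
  node21 = sub(-12, 0) = -12

Second demand — change propagation:
  node1: re-runs because input4 -4->-5; new result -9.
  node2: re-runs because node1 -8->-9; new result -9.
  node5: re-runs because node2 -8->-9; new result -13.
  node7: re-runs because node2 -8->-9; node5 -12->-13; new result -13.
  node9: re-runs because node7 -12->-13; node2 -8->-9; new result -22.
  node13: re-runs because node9 -20->-22; new result 22.
  node19: re-runs because node13 20->22; new result -22.
  node20: re-runs because node19 -20->-22; node13 20->22; new result 0 (unchanged).
  node21: re-runs because node7 -12->-13; new result -13.

node21 now evaluates to -13.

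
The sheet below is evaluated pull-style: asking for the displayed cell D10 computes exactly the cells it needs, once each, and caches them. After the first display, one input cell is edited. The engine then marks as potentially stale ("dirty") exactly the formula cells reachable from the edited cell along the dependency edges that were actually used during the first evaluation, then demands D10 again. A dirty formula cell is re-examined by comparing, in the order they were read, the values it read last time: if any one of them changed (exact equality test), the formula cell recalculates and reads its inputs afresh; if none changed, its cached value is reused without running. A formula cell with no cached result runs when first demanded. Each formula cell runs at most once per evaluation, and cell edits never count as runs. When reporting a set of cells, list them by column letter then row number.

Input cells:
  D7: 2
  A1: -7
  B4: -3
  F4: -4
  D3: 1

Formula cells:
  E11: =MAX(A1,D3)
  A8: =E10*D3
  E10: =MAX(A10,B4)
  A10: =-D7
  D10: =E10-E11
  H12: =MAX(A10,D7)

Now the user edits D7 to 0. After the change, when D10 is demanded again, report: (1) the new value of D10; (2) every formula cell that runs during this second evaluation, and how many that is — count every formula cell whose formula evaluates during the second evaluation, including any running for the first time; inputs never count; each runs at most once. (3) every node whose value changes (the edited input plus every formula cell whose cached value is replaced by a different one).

First demand of the output computes:
  A10 = -(2) = -2
  E10 = MAX(-2, -3) = -2
  E11 = MAX(-7, 1) = 1
  D10 = -2 - 1 = -3

After the edit, cleaning proceeds:
  A10: a read changed (D7 2->0) — executes, giving 0.
  E10: a read changed (A10 -2->0) — executes, giving 0.
  D10: a read changed (E10 -2->0) — executes, giving -1.

Demanding D10 again yields -1.
3 formula cells run: A10, D10, E10.
The nodes whose values change: A10, D7, D10, E10.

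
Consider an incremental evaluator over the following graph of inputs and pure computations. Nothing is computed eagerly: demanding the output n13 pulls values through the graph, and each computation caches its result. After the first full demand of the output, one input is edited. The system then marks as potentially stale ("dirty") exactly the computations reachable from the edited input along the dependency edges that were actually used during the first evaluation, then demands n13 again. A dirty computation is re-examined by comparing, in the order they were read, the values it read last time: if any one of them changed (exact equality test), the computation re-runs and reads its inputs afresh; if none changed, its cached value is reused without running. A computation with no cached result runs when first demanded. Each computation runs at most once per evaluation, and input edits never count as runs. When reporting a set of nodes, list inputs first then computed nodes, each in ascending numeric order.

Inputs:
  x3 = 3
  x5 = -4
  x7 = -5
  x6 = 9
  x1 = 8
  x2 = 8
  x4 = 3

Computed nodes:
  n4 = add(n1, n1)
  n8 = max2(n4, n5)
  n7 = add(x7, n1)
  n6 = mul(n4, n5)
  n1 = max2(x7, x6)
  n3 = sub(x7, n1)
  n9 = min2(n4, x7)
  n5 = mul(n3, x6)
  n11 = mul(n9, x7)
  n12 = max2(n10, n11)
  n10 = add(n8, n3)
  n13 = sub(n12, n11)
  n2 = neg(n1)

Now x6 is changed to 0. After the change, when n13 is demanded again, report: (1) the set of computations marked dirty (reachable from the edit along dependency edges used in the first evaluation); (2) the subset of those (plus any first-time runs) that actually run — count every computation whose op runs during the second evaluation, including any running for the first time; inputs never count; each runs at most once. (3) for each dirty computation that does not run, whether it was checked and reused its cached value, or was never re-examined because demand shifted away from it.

Dirty set: n1, n3, n4, n5, n8, n9, n10, n11, n12, n13.
Run set: n1, n3, n4, n5, n8, n9, n10, n12 (8 run).
Re-examined without running (cache reused): n11, n13.
The important point: at n11 every value read last time is unchanged, so the dirty flag clears without a run.

Initial pass — values computed on the first demand:
  n1 = max2(-5, 9) = 9
  n3 = sub(-5, 9) = -14
  n4 = add(9, 9) = 18
  n5 = mul(-14, 9) = -126
  n8 = max2(18, -126) = 18
  n9 = min2(18, -5) = -5
  n10 = add(18, -14) = 4
  n11 = mul(-5, -5) = 25
  n12 = max2(4, 25) = 25
  n13 = sub(25, 25) = 0

Second demand — change propagation:
  n1: re-runs because x6 9->0; new result 0.
  n3: re-runs because n1 9->0; new result -5.
  n4: re-runs because n1 9->0; n1 9->0; new result 0.
  n5: re-runs because n3 -14->-5; x6 9->0; new result 0.
  n8: re-runs because n4 18->0; n5 -126->0; new result 0.
  n9: re-runs because n4 18->0; new result -5 (unchanged).
  n10: re-runs because n8 18->0; n3 -14->-5; new result -5.
  n11: re-examined; everything it read last time is the same (n9 unchanged, x7 unchanged) — cache 25 kept, no run.
  n12: re-runs because n10 4->-5; new result 25 (unchanged).
  n13: re-examined; everything it read last time is the same (n12 unchanged, n11 unchanged) — cache 0 kept, no run.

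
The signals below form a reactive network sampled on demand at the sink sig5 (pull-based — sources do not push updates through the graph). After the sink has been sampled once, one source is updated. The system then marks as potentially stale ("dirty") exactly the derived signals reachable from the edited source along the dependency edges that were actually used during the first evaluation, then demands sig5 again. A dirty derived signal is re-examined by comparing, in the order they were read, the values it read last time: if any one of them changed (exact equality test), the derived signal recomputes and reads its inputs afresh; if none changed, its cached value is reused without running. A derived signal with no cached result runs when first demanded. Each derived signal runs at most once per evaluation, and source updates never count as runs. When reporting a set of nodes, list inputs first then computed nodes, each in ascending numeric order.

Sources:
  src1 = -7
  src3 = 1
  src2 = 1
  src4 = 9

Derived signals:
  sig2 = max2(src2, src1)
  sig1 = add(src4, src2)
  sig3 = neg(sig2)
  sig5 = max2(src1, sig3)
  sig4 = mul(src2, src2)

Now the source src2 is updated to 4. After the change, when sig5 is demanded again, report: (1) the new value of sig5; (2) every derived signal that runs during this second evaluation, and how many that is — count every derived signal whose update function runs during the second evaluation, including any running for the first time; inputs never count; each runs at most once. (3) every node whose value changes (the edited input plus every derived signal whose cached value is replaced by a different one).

sig5 now evaluates to -4.
Run set: sig2, sig3, sig5 (3 run).
Changed values: src2, sig2, sig3, sig5.

Initial pass — values computed on the first demand:
  sig2 = max2(1, -7) = 1
  sig3 = neg(1) = -1
  sig5 = max2(-7, -1) = -1

Second demand — change propagation:
  sig2: re-runs because src2 1->4; new result 4.
  sig3: re-runs because sig2 1->4; new result -4.
  sig5: re-runs because sig3 -1->-4; new result -4.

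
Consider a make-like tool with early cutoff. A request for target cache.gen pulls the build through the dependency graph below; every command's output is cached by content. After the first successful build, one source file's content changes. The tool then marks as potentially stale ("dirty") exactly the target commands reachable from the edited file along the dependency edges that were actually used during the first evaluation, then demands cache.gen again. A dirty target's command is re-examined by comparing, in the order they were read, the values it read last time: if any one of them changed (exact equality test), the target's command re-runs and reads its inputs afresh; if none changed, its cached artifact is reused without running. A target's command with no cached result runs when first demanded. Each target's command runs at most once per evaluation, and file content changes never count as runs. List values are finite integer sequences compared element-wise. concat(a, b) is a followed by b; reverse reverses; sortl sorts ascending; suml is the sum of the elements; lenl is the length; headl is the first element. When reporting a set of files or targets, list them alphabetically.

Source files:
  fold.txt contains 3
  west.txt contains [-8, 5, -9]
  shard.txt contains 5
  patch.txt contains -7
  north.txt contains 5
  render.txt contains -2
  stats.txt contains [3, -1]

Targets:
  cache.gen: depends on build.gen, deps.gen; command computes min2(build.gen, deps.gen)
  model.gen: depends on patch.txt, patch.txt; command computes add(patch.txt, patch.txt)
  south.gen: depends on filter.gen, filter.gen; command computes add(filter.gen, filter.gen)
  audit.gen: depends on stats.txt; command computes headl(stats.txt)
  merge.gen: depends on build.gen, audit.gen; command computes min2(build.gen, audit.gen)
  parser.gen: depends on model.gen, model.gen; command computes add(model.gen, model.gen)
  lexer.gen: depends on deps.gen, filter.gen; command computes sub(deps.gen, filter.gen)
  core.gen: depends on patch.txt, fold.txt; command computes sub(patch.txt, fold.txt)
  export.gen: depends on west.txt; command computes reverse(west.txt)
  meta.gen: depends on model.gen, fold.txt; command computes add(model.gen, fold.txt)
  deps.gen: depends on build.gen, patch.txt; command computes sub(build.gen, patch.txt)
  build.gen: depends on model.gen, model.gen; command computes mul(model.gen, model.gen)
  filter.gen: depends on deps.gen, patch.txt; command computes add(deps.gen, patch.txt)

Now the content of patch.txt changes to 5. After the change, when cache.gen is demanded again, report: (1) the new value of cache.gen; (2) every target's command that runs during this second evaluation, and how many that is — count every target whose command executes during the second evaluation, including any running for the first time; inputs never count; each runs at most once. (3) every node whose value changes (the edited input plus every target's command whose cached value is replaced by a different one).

Demanding cache.gen again yields 95.
4 target commands run: build.gen, cache.gen, deps.gen, model.gen.
The nodes whose values change: build.gen, cache.gen, deps.gen, model.gen, patch.txt.

First demand of the output computes:
  model.gen = add(-7, -7) = -14
  build.gen = mul(-14, -14) = 196
  deps.gen = sub(196, -7) = 203
  cache.gen = min2(196, 203) = 196

After the edit, cleaning proceeds:
  model.gen: a read changed (patch.txt -7->5; patch.txt -7->5) — executes, giving 10.
  build.gen: a read changed (model.gen -14->10; model.gen -14->10) — executes, giving 100.
  deps.gen: a read changed (build.gen 196->100; patch.txt -7->5) — executes, giving 95.
  cache.gen: a read changed (build.gen 196->100; deps.gen 203->95) — executes, giving 95.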